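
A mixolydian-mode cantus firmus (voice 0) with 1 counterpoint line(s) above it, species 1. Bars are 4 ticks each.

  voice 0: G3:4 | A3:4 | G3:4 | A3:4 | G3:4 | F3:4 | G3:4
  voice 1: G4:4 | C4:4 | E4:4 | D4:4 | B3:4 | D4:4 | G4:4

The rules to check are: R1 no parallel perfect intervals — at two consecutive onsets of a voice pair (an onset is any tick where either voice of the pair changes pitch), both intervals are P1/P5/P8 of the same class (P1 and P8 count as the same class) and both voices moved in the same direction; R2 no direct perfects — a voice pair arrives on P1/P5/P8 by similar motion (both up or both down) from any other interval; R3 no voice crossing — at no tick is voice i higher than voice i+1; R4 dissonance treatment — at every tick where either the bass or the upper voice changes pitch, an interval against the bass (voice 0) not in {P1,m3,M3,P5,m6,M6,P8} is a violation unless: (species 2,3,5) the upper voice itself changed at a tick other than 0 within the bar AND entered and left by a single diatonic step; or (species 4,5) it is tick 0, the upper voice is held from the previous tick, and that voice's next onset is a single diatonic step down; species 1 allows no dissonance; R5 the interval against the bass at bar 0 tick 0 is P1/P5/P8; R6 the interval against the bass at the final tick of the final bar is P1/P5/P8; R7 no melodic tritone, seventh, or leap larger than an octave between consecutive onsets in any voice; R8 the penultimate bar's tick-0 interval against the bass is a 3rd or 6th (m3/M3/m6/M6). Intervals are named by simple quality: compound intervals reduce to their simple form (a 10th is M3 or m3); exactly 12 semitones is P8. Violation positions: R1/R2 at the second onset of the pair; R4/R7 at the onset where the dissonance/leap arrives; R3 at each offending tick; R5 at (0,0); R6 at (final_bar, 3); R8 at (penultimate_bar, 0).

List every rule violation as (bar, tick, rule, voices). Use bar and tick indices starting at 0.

bar 0: v0=G3 v1=G4 downbeat P8
bar 1: v0=A3 v1=C4 downbeat m3
bar 2: v0=G3 v1=E4 downbeat M6
bar 3: v0=A3 v1=D4 downbeat P4
bar 4: v0=G3 v1=B3 downbeat M3
bar 5: v0=F3 v1=D4 downbeat M6
bar 6: v0=G3 v1=G4 downbeat P8
  -> R4 @ bar 3 tick 0 v(0, 1): A3/D4 P4 untreated
  -> R2 @ bar 6 tick 0 v(0, 1): F3/D4 M6 -> G3/G4 P8 similar

(3, 0, R4, (0, 1))
(6, 0, R2, (0, 1))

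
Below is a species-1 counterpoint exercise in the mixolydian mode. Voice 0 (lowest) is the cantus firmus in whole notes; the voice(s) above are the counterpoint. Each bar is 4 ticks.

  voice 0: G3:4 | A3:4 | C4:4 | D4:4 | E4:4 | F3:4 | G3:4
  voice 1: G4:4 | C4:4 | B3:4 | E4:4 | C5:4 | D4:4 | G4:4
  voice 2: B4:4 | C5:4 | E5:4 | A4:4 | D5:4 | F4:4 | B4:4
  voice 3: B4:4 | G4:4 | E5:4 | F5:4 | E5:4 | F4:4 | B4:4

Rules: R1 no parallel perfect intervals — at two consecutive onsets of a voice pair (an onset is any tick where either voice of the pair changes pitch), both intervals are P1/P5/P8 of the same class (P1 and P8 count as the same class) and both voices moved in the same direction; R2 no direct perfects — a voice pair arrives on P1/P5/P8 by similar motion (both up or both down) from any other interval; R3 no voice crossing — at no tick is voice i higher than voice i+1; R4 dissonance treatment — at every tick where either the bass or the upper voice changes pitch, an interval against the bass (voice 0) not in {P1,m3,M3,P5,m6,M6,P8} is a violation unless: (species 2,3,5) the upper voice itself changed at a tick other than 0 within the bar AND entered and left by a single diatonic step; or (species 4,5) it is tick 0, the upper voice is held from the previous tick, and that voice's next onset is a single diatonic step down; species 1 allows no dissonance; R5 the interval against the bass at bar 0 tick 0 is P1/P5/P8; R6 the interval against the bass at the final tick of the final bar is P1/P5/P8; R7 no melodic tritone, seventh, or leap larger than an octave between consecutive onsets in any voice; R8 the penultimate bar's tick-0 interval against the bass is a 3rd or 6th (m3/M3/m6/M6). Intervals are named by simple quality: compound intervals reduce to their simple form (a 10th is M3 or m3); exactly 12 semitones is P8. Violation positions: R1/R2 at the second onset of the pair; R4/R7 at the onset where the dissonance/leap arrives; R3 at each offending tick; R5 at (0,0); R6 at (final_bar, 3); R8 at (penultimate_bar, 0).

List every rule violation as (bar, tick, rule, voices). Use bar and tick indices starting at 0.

(0, 0, R5, (0, 2))
(0, 0, R5, (0, 3))
(1, 0, R2, (1, 3))
(1, 0, R3, (2, 3))
(1, 0, R4, (0, 3))
(1, 1, R3, (2, 3))
(1, 2, R3, (2, 3))
(1, 3, R3, (2, 3))
(2, 0, R2, (2, 3))
(2, 0, R3, (0, 1))
(2, 0, R4, (0, 1))
(2, 1, R3, (0, 1))
(2, 2, R3, (0, 1))
(2, 3, R3, (0, 1))
(3, 0, R4, (0, 1))
(4, 0, R4, (0, 2))
(5, 0, R1, (0, 3))
(5, 0, R2, (0, 2))
(5, 0, R2, (2, 3))
(5, 0, R7, (0,))
(5, 0, R7, (1,))
(5, 0, R7, (3,))
(5, 0, R8, (0, 2))
(5, 0, R8, (0, 3))
(6, 0, R1, (2, 3))
(6, 0, R2, (0, 1))
(6, 0, R7, (2,))
(6, 0, R7, (3,))
(6, 3, R6, (0, 2))
(6, 3, R6, (0, 3))

bar 0: v0=G3 v1=G4 v2=B4 v3=B4 downbeat M3
bar 1: v0=A3 v1=C4 v2=C5 v3=G4 downbeat m7
bar 2: v0=C4 v1=B3 v2=E5 v3=E5 downbeat M3
bar 3: v0=D4 v1=E4 v2=A4 v3=F5 downbeat m3
bar 4: v0=E4 v1=C5 v2=D5 v3=E5 downbeat P8
bar 5: v0=F3 v1=D4 v2=F4 v3=F4 downbeat P8
bar 6: v0=G3 v1=G4 v2=B4 v3=B4 downbeat M3
  -> R5 @ bar 0 tick 0 v(0, 2): opens on M3
  -> R5 @ bar 0 tick 0 v(0, 3): opens on M3
  -> R2 @ bar 1 tick 0 v(1, 3): G4/B4 M3 -> C4/G4 P5 similar
  -> R3 @ bar 1 tick 0 v(2, 3): C5 above G4
  -> R4 @ bar 1 tick 0 v(0, 3): A3/G4 m7 untreated
  -> R3 @ bar 1 tick 1 v(2, 3): C5 above G4
  -> R3 @ bar 1 tick 2 v(2, 3): C5 above G4
  -> R3 @ bar 1 tick 3 v(2, 3): C5 above G4
  -> R2 @ bar 2 tick 0 v(2, 3): C5/G4 P4 -> E5/E5 P1 similar
  -> R3 @ bar 2 tick 0 v(0, 1): C4 above B3
  -> R4 @ bar 2 tick 0 v(0, 1): C4/B3 m2 untreated
  -> R3 @ bar 2 tick 1 v(0, 1): C4 above B3
  -> R3 @ bar 2 tick 2 v(0, 1): C4 above B3
  -> R3 @ bar 2 tick 3 v(0, 1): C4 above B3
  -> R4 @ bar 3 tick 0 v(0, 1): D4/E4 M2 untreated
  -> R4 @ bar 4 tick 0 v(0, 2): E4/D5 m7 untreated
  -> R1 @ bar 5 tick 0 v(0, 3): E4/E5 P8 -> F3/F4 P8 similar
  -> R2 @ bar 5 tick 0 v(0, 2): E4/D5 m7 -> F3/F4 P8 similar
  -> R2 @ bar 5 tick 0 v(2, 3): D5/E5 M2 -> F4/F4 P1 similar
  -> R7 @ bar 5 tick 0 v(0,): E4->F3 leap 11st
  -> R7 @ bar 5 tick 0 v(1,): C5->D4 leap 10st
  -> R7 @ bar 5 tick 0 v(3,): E5->F4 leap 11st
  -> R8 @ bar 5 tick 0 v(0, 2): penult P8 not 3rd/6th
  -> R8 @ bar 5 tick 0 v(0, 3): penult P8 not 3rd/6th
  -> R1 @ bar 6 tick 0 v(2, 3): F4/F4 P1 -> B4/B4 P1 similar
  -> R2 @ bar 6 tick 0 v(0, 1): F3/D4 M6 -> G3/G4 P8 similar
  -> R7 @ bar 6 tick 0 v(2,): F4->B4 leap 6st
  -> R7 @ bar 6 tick 0 v(3,): F4->B4 leap 6st
  -> R6 @ bar 6 tick 3 v(0, 2): closes on M3
  -> R6 @ bar 6 tick 3 v(0, 3): closes on M3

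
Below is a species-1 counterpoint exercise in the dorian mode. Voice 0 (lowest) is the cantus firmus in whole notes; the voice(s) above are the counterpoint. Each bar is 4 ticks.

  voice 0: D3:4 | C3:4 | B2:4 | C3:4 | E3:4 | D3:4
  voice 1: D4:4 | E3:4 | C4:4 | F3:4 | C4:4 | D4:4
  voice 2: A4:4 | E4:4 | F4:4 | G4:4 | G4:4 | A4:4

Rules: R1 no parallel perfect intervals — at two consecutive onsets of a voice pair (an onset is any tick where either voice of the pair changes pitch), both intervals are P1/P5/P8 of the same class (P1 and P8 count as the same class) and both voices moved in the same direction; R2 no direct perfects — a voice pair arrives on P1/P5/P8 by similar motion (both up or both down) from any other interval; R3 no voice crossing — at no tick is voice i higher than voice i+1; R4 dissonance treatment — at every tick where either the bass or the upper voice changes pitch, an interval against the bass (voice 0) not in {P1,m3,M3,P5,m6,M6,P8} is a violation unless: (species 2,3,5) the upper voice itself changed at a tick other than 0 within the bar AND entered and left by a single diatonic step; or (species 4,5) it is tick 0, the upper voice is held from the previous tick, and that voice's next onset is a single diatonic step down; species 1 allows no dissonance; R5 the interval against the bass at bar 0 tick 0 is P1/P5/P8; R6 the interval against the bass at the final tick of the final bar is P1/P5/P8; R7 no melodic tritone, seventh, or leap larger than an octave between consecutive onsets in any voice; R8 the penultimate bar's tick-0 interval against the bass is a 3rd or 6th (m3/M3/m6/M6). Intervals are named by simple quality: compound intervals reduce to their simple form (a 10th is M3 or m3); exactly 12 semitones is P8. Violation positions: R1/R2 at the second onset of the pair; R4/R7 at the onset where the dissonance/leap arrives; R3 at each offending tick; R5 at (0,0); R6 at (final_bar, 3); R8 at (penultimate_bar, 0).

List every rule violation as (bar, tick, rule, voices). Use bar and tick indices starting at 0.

(1, 0, R2, (1, 2))
(1, 0, R7, (1,))
(2, 0, R4, (0, 1))
(2, 0, R4, (0, 2))
(3, 0, R2, (0, 2))
(3, 0, R4, (0, 1))
(5, 0, R1, (1, 2))

bar 0: v0=D3 v1=D4 v2=A4 downbeat P5
bar 1: v0=C3 v1=E3 v2=E4 downbeat M3
bar 2: v0=B2 v1=C4 v2=F4 downbeat TT
bar 3: v0=C3 v1=F3 v2=G4 downbeat P5
bar 4: v0=E3 v1=C4 v2=G4 downbeat m3
bar 5: v0=D3 v1=D4 v2=A4 downbeat P5
  -> R2 @ bar 1 tick 0 v(1, 2): D4/A4 P5 -> E3/E4 P8 similar
  -> R7 @ bar 1 tick 0 v(1,): D4->E3 leap 10st
  -> R4 @ bar 2 tick 0 v(0, 1): B2/C4 m2 untreated
  -> R4 @ bar 2 tick 0 v(0, 2): B2/F4 TT untreated
  -> R2 @ bar 3 tick 0 v(0, 2): B2/F4 TT -> C3/G4 P5 similar
  -> R4 @ bar 3 tick 0 v(0, 1): C3/F3 P4 untreated
  -> R1 @ bar 5 tick 0 v(1, 2): C4/G4 P5 -> D4/A4 P5 similar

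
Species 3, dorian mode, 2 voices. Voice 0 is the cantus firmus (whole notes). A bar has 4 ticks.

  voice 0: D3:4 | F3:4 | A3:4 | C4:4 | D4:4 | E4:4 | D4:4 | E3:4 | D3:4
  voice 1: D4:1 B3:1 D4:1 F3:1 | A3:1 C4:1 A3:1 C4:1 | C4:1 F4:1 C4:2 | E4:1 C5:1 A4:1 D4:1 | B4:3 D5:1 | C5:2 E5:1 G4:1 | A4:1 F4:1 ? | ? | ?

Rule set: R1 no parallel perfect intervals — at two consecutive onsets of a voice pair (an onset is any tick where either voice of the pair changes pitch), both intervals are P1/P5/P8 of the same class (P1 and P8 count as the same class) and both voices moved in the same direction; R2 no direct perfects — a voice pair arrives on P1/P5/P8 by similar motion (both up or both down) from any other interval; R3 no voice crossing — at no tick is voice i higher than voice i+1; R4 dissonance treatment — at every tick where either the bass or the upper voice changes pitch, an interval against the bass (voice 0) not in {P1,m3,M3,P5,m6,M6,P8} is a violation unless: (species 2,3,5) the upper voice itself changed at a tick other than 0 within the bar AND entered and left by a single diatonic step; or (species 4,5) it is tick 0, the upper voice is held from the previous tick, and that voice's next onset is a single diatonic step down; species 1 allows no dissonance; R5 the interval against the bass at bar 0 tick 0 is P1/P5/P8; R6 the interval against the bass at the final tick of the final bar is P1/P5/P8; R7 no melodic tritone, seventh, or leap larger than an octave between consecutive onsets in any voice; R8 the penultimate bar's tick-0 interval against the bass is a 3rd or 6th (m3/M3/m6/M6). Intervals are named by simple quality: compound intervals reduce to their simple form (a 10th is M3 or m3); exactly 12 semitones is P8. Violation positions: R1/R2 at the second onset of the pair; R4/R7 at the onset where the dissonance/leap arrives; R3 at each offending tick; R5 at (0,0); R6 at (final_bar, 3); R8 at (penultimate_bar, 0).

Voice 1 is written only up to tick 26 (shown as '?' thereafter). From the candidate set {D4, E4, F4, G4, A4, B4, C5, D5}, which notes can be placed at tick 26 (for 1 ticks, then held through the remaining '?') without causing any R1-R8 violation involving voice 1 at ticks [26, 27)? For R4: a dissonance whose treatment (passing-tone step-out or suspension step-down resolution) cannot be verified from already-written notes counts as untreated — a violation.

D4: legal
E4: violates R4
F4: legal
G4: violates R4
A4: legal
B4: violates R7
C5: violates R4
D5: legal

{A4, D4, D5, F4}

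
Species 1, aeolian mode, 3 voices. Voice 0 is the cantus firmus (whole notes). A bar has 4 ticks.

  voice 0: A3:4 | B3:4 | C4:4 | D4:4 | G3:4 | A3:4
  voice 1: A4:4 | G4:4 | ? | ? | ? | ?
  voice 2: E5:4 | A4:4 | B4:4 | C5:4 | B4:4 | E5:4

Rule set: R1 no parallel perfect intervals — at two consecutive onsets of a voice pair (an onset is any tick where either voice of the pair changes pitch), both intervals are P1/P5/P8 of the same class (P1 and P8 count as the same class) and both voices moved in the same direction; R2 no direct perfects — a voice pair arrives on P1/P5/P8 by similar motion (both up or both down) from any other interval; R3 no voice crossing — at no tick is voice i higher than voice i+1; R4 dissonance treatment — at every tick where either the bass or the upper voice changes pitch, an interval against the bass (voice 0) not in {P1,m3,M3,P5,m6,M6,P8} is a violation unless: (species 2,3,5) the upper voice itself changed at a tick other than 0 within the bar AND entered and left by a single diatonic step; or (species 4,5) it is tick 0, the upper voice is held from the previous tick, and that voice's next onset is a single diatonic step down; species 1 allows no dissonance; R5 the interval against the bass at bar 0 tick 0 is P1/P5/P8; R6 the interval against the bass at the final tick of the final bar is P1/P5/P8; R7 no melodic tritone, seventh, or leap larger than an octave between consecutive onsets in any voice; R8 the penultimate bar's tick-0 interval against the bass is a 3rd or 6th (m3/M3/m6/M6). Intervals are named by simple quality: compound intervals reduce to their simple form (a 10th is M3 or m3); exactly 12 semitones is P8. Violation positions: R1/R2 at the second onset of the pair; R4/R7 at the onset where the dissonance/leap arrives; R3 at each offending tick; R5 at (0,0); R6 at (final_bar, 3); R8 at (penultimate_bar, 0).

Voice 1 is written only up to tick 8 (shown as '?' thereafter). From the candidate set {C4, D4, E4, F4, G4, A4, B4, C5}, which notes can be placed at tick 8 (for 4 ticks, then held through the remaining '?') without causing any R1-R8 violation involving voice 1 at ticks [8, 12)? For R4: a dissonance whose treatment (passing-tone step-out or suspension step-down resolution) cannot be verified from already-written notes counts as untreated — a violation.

C4: legal
D4: violates R4
E4: legal
F4: violates R4
G4: legal
A4: legal
B4: violates R2,R4
C5: violates R2,R3

{A4, C4, E4, G4}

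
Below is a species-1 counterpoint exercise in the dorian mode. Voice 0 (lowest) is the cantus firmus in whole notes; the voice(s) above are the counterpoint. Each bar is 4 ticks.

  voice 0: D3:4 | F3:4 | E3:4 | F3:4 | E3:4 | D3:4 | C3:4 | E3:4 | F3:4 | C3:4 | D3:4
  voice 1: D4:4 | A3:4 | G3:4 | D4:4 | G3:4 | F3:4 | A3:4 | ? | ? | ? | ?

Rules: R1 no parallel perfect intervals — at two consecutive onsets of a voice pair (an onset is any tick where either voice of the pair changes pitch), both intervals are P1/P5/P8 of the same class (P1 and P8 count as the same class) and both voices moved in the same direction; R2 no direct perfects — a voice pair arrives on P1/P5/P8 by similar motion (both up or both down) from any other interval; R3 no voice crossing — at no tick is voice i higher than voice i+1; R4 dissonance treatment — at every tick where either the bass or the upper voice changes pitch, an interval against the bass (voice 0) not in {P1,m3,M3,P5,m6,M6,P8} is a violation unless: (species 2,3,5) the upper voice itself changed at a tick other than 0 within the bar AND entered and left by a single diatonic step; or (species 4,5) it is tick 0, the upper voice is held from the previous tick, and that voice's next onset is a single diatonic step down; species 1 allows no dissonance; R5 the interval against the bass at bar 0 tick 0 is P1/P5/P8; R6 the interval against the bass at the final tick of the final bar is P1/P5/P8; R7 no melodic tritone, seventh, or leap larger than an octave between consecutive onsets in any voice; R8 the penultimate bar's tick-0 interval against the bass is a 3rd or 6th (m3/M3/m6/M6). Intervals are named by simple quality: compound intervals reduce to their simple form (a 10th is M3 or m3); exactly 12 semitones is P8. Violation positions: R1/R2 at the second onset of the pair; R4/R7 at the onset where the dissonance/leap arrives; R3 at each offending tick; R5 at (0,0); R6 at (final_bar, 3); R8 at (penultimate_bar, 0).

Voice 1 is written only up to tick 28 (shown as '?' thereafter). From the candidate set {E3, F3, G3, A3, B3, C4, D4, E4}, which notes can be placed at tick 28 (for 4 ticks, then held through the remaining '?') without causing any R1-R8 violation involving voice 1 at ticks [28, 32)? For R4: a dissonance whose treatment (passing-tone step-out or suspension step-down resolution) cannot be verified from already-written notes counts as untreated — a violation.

E3: legal
F3: violates R4
G3: legal
A3: violates R4
B3: violates R2
C4: legal
D4: violates R4
E4: violates R2

{C4, E3, G3}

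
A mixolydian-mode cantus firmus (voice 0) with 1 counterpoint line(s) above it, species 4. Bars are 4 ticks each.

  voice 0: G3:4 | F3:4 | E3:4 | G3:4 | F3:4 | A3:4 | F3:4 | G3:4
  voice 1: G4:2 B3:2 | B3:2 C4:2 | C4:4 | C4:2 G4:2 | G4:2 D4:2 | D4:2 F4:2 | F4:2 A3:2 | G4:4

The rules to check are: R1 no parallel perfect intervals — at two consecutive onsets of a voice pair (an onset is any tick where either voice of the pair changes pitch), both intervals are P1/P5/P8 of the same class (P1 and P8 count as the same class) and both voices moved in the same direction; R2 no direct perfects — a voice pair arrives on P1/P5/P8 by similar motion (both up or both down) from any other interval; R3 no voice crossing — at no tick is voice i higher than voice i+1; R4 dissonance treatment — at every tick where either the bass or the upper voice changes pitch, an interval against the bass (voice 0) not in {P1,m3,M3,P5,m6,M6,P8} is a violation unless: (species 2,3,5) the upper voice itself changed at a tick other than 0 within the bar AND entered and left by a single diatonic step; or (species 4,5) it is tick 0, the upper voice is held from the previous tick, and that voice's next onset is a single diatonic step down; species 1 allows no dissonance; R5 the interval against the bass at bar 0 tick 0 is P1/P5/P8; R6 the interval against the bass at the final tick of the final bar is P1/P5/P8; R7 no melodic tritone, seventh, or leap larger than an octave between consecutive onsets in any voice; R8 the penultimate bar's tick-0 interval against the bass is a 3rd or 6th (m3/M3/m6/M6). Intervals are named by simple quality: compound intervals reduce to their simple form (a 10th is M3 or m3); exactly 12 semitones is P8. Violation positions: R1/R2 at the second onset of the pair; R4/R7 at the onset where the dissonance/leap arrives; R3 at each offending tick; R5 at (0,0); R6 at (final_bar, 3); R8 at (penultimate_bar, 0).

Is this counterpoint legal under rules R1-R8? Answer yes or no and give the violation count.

No (7 violations)

bar 0: v0=G3 v1=G4 (P8)
bar 1: v0=F3 v1=B3 (TT)
bar 2: v0=E3 v1=C4 (m6)
bar 3: v0=G3 v1=C4 (P4)
bar 4: v0=F3 v1=G4 (M2)
bar 5: v0=A3 v1=D4 (P4)
bar 6: v0=F3 v1=F4 (P8)
bar 7: v0=G3 v1=G4 (P8)
  R4 @ bar1.0: F3/B3 TT untreated
  R4 @ bar3.0: G3/C4 P4 untreated
  R4 @ bar4.0: F3/G4 M2 untreated
  R4 @ bar5.0: A3/D4 P4 untreated
  R8 @ bar6.0: penult P8 not 3rd/6th
  R2 @ bar7.0: F3/A3 M3 -> G3/G4 P8 similar
  R7 @ bar7.0: A3->G4 leap 10st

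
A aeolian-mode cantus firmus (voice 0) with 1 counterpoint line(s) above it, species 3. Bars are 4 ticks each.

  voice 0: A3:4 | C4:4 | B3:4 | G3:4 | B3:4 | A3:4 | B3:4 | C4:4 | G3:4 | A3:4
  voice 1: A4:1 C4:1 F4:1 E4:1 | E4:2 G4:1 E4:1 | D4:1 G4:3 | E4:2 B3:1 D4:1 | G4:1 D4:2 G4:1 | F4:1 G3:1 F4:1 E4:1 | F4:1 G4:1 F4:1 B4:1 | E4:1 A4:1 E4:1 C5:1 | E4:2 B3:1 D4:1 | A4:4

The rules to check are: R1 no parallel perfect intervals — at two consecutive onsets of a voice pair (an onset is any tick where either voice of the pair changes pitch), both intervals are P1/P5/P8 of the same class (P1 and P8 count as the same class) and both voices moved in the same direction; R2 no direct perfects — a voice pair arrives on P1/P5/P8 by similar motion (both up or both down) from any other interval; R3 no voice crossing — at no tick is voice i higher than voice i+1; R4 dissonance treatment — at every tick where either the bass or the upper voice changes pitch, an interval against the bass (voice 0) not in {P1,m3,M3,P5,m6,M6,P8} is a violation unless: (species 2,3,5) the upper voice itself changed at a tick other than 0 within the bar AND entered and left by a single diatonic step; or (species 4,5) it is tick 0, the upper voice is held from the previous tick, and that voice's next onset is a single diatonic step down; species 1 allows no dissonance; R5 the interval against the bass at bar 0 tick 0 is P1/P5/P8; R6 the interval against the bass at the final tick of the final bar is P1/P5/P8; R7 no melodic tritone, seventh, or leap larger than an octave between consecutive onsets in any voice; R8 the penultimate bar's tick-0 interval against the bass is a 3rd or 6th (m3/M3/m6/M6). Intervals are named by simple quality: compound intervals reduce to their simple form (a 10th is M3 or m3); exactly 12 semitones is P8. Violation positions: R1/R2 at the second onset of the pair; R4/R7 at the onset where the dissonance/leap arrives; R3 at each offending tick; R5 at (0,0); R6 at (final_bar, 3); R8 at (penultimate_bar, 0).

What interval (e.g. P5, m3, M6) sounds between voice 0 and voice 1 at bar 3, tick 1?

voice 0=G3 voice 1=E4 -> M6

M6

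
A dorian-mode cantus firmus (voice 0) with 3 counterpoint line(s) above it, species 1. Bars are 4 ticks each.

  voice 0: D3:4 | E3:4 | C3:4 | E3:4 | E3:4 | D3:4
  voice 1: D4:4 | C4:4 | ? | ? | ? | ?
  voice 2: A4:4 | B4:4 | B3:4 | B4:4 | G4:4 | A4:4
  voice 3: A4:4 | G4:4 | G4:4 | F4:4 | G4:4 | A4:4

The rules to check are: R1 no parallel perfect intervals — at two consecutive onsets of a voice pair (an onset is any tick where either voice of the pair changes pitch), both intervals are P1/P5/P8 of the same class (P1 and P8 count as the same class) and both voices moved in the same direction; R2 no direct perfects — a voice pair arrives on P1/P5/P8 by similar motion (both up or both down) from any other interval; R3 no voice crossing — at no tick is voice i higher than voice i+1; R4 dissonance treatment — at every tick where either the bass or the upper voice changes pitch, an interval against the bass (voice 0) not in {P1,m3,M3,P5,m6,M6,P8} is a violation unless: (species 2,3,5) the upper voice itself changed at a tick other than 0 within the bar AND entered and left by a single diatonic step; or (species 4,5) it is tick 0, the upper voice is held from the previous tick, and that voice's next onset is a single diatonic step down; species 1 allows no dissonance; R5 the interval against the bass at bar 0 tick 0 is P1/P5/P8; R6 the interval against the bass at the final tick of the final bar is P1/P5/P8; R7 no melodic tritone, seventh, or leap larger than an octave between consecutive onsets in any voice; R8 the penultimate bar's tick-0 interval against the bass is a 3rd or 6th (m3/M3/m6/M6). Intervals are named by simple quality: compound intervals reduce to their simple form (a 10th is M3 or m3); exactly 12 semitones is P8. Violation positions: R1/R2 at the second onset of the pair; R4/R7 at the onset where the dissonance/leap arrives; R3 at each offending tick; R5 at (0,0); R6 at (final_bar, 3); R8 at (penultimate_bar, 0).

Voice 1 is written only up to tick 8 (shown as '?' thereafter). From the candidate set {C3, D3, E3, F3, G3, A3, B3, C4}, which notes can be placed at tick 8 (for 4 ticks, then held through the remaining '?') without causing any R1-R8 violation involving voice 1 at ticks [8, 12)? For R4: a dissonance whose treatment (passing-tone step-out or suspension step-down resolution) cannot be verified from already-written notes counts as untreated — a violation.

{A3}

C3: violates R2
D3: violates R4,R7
E3: violates R2
F3: violates R4
G3: violates R2
A3: legal
B3: violates R2,R4
C4: violates R3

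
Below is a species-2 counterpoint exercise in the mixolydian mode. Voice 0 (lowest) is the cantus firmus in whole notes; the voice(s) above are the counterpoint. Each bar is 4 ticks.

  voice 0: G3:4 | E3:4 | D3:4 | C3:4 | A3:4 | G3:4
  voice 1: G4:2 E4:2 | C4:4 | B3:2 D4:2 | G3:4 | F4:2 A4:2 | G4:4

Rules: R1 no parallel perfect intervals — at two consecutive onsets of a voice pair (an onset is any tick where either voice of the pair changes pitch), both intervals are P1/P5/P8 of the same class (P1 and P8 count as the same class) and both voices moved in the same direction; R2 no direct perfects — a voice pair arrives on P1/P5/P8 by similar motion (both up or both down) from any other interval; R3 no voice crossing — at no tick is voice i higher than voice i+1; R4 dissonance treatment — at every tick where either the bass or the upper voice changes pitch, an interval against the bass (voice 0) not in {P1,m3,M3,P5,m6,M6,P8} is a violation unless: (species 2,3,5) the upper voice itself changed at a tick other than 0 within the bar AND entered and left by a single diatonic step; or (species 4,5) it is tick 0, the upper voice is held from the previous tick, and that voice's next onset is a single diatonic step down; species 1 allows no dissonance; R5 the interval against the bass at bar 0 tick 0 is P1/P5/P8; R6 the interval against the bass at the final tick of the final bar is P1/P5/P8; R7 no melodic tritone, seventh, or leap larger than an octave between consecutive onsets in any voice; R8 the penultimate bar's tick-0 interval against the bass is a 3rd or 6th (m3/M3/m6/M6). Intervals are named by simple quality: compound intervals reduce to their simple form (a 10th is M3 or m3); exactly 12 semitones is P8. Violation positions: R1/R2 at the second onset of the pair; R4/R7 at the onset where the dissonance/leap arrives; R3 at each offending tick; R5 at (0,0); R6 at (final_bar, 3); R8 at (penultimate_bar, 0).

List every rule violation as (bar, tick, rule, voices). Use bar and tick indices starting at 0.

(3, 0, R2, (0, 1))
(4, 0, R7, (1,))
(5, 0, R1, (0, 1))

bar 0: v0=G3 v1=G4 downbeat P8
bar 1: v0=E3 v1=C4 downbeat m6
bar 2: v0=D3 v1=B3 downbeat M6
bar 3: v0=C3 v1=G3 downbeat P5
bar 4: v0=A3 v1=F4 downbeat m6
bar 5: v0=G3 v1=G4 downbeat P8
  -> R2 @ bar 3 tick 0 v(0, 1): D3/D4 P8 -> C3/G3 P5 similar
  -> R7 @ bar 4 tick 0 v(1,): G3->F4 leap 10st
  -> R1 @ bar 5 tick 0 v(0, 1): A3/A4 P8 -> G3/G4 P8 similar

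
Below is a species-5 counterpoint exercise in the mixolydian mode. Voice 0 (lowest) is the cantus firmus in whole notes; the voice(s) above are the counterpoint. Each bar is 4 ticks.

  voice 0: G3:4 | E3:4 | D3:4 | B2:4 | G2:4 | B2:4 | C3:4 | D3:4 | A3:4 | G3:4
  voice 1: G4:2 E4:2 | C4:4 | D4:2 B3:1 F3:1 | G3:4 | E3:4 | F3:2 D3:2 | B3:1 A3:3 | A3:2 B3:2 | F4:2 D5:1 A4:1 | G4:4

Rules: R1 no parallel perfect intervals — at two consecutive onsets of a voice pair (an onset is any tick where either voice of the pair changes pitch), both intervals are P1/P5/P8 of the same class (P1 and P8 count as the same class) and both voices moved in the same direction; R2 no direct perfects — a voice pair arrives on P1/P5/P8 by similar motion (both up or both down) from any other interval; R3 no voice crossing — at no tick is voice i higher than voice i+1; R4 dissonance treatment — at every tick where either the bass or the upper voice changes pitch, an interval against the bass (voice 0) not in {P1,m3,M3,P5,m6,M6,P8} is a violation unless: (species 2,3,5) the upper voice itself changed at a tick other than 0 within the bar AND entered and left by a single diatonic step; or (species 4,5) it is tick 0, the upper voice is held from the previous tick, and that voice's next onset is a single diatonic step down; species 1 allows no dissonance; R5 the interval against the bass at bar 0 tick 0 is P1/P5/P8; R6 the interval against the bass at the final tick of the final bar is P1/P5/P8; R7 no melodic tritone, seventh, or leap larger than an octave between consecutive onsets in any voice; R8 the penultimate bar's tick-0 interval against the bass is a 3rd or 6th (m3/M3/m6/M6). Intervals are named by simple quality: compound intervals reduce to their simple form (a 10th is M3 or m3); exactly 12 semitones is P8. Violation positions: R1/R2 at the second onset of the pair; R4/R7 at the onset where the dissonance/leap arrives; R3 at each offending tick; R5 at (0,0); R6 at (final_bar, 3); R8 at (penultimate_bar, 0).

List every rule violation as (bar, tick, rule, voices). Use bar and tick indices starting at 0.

(2, 3, R7, (1,))
(5, 0, R4, (0, 1))
(6, 0, R4, (0, 1))
(8, 0, R7, (1,))
(8, 2, R4, (0, 1))
(9, 0, R1, (0, 1))

bar 0: v0=G3 v1=G4 downbeat P8
bar 1: v0=E3 v1=C4 downbeat m6
bar 2: v0=D3 v1=D4 downbeat P8
bar 3: v0=B2 v1=G3 downbeat m6
bar 4: v0=G2 v1=E3 downbeat M6
bar 5: v0=B2 v1=F3 downbeat TT
bar 6: v0=C3 v1=B3 downbeat M7
bar 7: v0=D3 v1=A3 downbeat P5
bar 8: v0=A3 v1=F4 downbeat m6
bar 9: v0=G3 v1=G4 downbeat P8
  -> R7 @ bar 2 tick 3 v(1,): B3->F3 leap 6st
  -> R4 @ bar 5 tick 0 v(0, 1): B2/F3 TT untreated
  -> R4 @ bar 6 tick 0 v(0, 1): C3/B3 M7 untreated
  -> R7 @ bar 8 tick 0 v(1,): B3->F4 leap 6st
  -> R4 @ bar 8 tick 2 v(0, 1): A3/D5 P4 untreated
  -> R1 @ bar 9 tick 0 v(0, 1): A3/A4 P8 -> G3/G4 P8 similar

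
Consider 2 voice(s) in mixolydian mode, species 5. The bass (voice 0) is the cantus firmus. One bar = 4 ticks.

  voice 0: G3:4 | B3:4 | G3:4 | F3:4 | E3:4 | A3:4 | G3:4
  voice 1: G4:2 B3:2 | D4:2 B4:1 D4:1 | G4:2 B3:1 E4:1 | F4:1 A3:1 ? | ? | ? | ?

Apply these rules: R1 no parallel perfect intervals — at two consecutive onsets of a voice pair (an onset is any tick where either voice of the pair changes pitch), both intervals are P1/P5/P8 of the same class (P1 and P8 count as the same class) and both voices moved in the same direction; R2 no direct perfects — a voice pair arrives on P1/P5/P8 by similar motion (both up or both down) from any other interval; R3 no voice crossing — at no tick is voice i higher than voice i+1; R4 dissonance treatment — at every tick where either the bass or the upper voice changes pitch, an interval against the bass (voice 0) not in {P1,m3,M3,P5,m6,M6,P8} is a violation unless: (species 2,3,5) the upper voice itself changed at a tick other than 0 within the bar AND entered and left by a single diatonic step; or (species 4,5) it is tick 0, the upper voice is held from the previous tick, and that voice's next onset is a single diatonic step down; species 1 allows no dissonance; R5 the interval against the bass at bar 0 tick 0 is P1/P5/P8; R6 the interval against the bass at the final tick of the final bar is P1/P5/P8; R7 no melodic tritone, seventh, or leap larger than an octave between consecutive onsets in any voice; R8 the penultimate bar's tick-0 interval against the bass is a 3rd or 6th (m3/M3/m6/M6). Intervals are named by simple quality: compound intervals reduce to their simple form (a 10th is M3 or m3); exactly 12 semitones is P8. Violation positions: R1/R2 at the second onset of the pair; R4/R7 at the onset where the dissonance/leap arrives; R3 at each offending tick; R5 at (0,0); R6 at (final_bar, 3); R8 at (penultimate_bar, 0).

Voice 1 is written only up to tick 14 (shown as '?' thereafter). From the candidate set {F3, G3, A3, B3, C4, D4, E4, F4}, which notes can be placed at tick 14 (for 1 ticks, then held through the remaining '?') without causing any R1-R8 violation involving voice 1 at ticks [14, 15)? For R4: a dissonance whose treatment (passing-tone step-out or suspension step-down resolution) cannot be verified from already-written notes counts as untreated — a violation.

F3: legal
G3: violates R4
A3: legal
B3: violates R4
C4: legal
D4: legal
E4: violates R4
F4: legal

{A3, C4, D4, F3, F4}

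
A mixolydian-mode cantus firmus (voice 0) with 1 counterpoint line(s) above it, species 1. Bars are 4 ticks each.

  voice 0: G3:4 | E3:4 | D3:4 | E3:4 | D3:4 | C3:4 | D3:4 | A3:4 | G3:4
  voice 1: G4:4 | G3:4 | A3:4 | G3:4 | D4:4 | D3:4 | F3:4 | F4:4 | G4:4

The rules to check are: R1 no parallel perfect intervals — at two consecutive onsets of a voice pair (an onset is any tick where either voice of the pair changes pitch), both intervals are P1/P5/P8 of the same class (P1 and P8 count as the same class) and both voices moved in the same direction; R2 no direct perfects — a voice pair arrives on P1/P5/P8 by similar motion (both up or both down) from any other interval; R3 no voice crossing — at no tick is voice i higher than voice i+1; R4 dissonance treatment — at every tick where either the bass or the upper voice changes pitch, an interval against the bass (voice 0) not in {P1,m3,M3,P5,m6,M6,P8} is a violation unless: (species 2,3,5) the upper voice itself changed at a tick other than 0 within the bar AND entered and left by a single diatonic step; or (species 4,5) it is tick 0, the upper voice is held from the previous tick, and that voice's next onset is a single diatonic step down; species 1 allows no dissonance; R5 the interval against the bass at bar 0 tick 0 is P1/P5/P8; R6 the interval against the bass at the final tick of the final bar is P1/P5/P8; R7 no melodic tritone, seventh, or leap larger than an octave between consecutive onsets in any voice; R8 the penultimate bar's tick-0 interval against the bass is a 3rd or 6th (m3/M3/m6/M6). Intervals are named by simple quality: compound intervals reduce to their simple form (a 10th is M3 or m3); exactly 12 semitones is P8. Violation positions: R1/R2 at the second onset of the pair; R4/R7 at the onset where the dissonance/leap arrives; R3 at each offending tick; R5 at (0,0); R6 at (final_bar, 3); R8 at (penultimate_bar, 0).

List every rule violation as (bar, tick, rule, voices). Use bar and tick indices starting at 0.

(5, 0, R4, (0, 1))

bar 0: v0=G3 v1=G4 downbeat P8
bar 1: v0=E3 v1=G3 downbeat m3
bar 2: v0=D3 v1=A3 downbeat P5
bar 3: v0=E3 v1=G3 downbeat m3
bar 4: v0=D3 v1=D4 downbeat P8
bar 5: v0=C3 v1=D3 downbeat M2
bar 6: v0=D3 v1=F3 downbeat m3
bar 7: v0=A3 v1=F4 downbeat m6
bar 8: v0=G3 v1=G4 downbeat P8
  -> R4 @ bar 5 tick 0 v(0, 1): C3/D3 M2 untreated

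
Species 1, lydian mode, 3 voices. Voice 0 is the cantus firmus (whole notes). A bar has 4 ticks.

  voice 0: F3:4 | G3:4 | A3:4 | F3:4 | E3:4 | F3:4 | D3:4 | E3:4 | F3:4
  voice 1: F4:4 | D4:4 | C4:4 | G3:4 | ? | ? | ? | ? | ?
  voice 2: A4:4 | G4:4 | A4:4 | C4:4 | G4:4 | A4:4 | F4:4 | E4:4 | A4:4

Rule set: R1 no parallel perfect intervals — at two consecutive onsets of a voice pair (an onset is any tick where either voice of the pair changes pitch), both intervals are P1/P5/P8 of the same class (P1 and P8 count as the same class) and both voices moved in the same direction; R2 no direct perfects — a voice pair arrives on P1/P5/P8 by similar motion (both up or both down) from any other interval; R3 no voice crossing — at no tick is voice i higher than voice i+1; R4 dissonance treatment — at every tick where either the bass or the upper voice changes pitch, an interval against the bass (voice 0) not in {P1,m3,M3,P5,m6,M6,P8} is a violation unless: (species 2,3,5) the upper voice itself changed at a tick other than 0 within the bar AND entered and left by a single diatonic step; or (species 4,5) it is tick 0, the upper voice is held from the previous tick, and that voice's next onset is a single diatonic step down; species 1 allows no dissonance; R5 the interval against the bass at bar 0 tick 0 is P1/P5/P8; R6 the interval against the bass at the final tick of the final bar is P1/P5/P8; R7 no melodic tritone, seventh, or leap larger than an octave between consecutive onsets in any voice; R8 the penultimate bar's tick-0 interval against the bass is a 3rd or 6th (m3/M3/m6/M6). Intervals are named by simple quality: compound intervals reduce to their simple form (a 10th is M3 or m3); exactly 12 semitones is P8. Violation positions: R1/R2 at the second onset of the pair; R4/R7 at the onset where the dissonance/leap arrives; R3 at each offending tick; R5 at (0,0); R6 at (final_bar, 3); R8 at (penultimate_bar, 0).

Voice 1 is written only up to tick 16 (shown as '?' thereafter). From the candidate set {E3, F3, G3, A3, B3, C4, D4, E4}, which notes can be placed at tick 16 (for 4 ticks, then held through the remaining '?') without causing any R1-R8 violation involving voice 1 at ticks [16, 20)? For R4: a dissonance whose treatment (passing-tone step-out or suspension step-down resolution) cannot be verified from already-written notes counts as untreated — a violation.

{B3, E4, G3}

E3: violates R2
F3: violates R4
G3: legal
A3: violates R4
B3: legal
C4: violates R2
D4: violates R4
E4: legal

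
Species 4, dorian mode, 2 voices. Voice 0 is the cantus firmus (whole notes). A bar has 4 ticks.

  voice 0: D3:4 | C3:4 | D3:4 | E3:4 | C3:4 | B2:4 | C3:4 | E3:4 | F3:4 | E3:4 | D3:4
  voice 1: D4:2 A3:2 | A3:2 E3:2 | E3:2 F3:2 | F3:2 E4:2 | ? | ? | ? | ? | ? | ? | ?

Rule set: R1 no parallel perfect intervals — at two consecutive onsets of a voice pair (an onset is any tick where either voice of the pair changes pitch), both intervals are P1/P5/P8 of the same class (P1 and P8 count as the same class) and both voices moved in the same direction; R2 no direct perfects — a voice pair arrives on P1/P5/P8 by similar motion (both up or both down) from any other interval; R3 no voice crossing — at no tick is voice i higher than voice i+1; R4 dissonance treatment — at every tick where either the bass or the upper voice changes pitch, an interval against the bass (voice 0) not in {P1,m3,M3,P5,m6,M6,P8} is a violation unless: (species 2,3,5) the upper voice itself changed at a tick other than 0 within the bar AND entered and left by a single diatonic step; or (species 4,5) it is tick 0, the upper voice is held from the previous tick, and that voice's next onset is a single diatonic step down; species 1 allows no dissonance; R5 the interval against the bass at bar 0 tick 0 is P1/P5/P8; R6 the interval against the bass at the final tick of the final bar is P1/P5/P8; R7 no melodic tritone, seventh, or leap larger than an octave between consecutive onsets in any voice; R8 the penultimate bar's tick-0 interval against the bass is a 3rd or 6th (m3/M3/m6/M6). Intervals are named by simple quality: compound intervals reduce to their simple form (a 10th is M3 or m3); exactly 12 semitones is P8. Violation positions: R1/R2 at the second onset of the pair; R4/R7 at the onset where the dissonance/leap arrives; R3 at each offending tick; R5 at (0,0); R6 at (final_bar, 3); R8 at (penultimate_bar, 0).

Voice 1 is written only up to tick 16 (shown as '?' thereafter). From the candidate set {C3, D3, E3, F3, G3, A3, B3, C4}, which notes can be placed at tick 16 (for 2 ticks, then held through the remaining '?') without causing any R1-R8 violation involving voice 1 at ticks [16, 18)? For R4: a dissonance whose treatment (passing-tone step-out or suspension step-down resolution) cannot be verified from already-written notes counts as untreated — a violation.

C3: violates R1,R7
D3: violates R4,R7
E3: legal
F3: violates R4,R7
G3: violates R2
A3: legal
B3: violates R4
C4: violates R1

{A3, E3}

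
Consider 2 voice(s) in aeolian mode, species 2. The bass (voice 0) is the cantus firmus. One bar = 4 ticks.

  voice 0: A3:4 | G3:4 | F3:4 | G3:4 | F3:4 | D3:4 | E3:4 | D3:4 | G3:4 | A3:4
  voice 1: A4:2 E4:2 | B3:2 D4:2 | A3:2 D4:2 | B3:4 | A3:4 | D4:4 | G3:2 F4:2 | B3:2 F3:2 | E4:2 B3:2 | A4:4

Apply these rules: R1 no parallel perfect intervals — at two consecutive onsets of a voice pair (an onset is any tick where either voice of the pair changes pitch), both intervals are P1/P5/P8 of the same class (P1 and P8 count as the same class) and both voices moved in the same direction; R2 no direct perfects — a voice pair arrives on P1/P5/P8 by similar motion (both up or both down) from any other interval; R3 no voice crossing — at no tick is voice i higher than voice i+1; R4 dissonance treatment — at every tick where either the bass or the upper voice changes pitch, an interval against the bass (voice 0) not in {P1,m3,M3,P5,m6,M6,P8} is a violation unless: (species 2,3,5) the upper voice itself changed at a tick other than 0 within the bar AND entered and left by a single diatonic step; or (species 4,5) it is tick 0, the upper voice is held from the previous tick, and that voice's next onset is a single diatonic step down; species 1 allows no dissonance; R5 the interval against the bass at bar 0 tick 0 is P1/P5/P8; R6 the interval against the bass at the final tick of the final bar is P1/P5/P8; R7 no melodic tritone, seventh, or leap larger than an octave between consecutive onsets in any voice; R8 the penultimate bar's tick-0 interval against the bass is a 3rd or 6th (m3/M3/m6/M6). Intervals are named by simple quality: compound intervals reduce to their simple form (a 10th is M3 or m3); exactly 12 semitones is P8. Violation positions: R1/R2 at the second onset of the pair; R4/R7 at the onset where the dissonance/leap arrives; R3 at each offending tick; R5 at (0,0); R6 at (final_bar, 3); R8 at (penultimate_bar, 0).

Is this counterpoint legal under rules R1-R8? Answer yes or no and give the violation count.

No (7 violations)

bar 0: v0=A3 v1=A4 (P8)
bar 1: v0=G3 v1=B3 (M3)
bar 2: v0=F3 v1=A3 (M3)
bar 3: v0=G3 v1=B3 (M3)
bar 4: v0=F3 v1=A3 (M3)
bar 5: v0=D3 v1=D4 (P8)
bar 6: v0=E3 v1=G3 (m3)
bar 7: v0=D3 v1=B3 (M6)
bar 8: v0=G3 v1=E4 (M6)
bar 9: v0=A3 v1=A4 (P8)
  R4 @ bar6.2: E3/F4 m2 untreated
  R7 @ bar6.2: G3->F4 leap 10st
  R7 @ bar7.0: F4->B3 leap 6st
  R7 @ bar7.2: B3->F3 leap 6st
  R7 @ bar8.0: F3->E4 leap 11st
  R2 @ bar9.0: G3/B3 M3 -> A3/A4 P8 similar
  R7 @ bar9.0: B3->A4 leap 10st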